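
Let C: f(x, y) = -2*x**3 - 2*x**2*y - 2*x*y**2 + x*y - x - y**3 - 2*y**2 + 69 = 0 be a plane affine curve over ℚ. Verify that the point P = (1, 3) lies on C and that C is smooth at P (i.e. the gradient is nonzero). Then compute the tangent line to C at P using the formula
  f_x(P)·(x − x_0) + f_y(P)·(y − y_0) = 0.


Tangent line at P: -34*x - 52*y + 190 = 0.

Step 1: f(1, 3) = 0, so P lies on C.
Step 2: partial derivatives
  f_x(x, y) = -6*x**2 - 4*x*y - 2*y**2 + y - 1, f_y(x, y) = -2*x**2 - 4*x*y + x - 3*y**2 - 4*y.
  f_x(P) = -34, f_y(P) = -52 (gradient nonzero, so P is smooth).
Step 3: tangent line at P: -34·(x − 1) + -52·(y − 3) = 0.
Expanding: -34*x - 52*y + 190 = 0.


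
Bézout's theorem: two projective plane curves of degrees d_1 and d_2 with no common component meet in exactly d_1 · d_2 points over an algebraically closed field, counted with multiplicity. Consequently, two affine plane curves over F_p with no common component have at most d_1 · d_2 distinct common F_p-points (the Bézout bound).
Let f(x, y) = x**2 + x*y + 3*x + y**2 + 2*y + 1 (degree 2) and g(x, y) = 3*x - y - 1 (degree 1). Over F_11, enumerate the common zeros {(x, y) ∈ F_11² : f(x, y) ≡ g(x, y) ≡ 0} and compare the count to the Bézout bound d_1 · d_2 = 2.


Common zeros: {(0, 10), (10, 7)}; count = 2; Bézout bound = 2.

deg(f) = 2, deg(g) = 1, so Bézout bound = 2.
Scan x ∈ F_11. For each x, list the y ∈ F_11 with f(x, y) ≡ 0 and those with g(x, y) ≡ 0 (mod 11); the common zeros in that column are the intersection.
  x = 0: f ≡ 0 at y ∈ {10}; g ≡ 0 at y ∈ {10}; common: {10}.
  x = 1: f ≡ 0 at y ∈ {4}; g ≡ 0 at y ∈ {2}; common: ∅.
  x = 2: f ≡ 0 at y ∈ {0, 7}; g ≡ 0 at y ∈ {5}; common: ∅.
  x = 3: f ≡ 0 at y ∈ {2, 4}; g ≡ 0 at y ∈ {8}; common: ∅.
  x = 4: f ≡ 0 at y ∈ ∅; g ≡ 0 at y ∈ {0}; common: ∅.
  x = 5: f ≡ 0 at y ∈ ∅; g ≡ 0 at y ∈ {3}; common: ∅.
  x = 6: f ≡ 0 at y ∈ {0, 3}; g ≡ 0 at y ∈ {6}; common: ∅.
  x = 7: f ≡ 0 at y ∈ ∅; g ≡ 0 at y ∈ {9}; common: ∅.
  x = 8: f ≡ 0 at y ∈ ∅; g ≡ 0 at y ∈ {1}; common: ∅.
  x = 9: f ≡ 0 at y ∈ {1, 10}; g ≡ 0 at y ∈ {4}; common: ∅.
  x = 10: f ≡ 0 at y ∈ {3, 7}; g ≡ 0 at y ∈ {7}; common: {7}.
Collecting: common zeros = {(0, 10), (10, 7)}, so the count is 2.
Comparison with the Bézout bound: 2 ≤ 2 = deg(f)·deg(g), as expected for curves with no common component (the bound is attained).


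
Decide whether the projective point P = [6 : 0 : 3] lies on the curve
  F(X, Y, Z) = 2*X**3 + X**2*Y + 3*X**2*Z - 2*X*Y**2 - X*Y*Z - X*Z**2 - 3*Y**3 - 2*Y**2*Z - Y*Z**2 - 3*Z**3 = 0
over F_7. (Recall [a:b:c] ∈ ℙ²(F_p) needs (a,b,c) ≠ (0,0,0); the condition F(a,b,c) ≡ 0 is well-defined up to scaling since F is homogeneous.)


F(6,0,3) ≡ 5 (mod 7); P is NOT on the curve.

Evaluate F(6, 0, 3) term-by-term (mod 7).
  2*X**3 ↦ 2·216·1·1 = 432
  X**2*Y ↦ 1·36·0·1 = 0
  3*X**2*Z ↦ 3·36·1·3 = 324
  -2*X*Y**2 ↦ -2·6·0·1 = 0
  -X*Y*Z ↦ -1·6·0·3 = 0
  -X*Z**2 ↦ -1·6·1·9 = -54
  -3*Y**3 ↦ -3·1·0·1 = 0
  -2*Y**2*Z ↦ -2·1·0·3 = 0
  -Y*Z**2 ↦ -1·1·0·9 = 0
  -3*Z**3 ↦ -3·1·1·27 = -81
Sum: F(6, 0, 3) = (432) + (0) + (324) + (0) + (0) + (-54) + (0) + (0) + (0) + (-81) = 621.
Reducing mod 7: 621 ≡ 5 (mod 7).
Since F(a, b, c) ≡ 5 ≠ 0 (mod 7), P does NOT lie on the curve.


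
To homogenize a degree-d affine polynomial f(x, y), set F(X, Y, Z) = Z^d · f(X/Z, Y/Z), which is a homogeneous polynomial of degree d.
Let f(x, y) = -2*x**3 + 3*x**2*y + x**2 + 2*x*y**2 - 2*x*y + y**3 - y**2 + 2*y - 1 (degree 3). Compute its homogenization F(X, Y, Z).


F(X, Y, Z) = -2*X**3 + 3*X**2*Y + X**2*Z + 2*X*Y**2 - 2*X*Y*Z + Y**3 - Y**2*Z + 2*Y*Z**2 - Z**3

deg(f) = 3.
Substitute x = X/Z, y = Y/Z into f, then multiply by Z^3.
  monomial -2·x^3·y^0 ↦ -2·X^3·Y^0·Z^0.
  monomial 3·x^2·y^1 ↦ 3·X^2·Y^1·Z^0.
  monomial 1·x^2·y^0 ↦ 1·X^2·Y^0·Z^1.
  monomial 2·x^1·y^2 ↦ 2·X^1·Y^2·Z^0.
  monomial -2·x^1·y^1 ↦ -2·X^1·Y^1·Z^1.
  monomial 1·x^0·y^3 ↦ 1·X^0·Y^3·Z^0.
  monomial -1·x^0·y^2 ↦ -1·X^0·Y^2·Z^1.
  monomial 2·x^0·y^1 ↦ 2·X^0·Y^1·Z^2.
  monomial -1·x^0·y^0 ↦ -1·X^0·Y^0·Z^3.
Collecting: F(X, Y, Z) = -2*X**3 + 3*X**2*Y + X**2*Z + 2*X*Y**2 - 2*X*Y*Z + Y**3 - Y**2*Z + 2*Y*Z**2 - Z**3.


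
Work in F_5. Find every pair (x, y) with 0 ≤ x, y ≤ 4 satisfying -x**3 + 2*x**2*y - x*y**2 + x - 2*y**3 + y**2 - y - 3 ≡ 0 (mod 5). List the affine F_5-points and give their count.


Affine F_5-points: {(0, 1), (2, 1), (2, 2), (2, 4), (4, 4)}; count = 5.

For each of the 25 pairs (x, y) ∈ F_5², evaluate f(x, y) mod 5. Record the zeros.
  x = 0: [0↦2, 1↦0, 2↦3, 3↦4, 4↦1]  zeros at y ∈ {1}
  x = 1: [0↦2, 1↦1, 2↦3, 3↦1, 4↦3]  zeros at y ∈ ∅
  x = 2: [0↦1, 1↦0, 2↦0, 3↦4, 4↦0]  zeros at y ∈ {1, 2, 4}
  x = 3: [0↦3, 1↦1, 2↦3, 3↦2, 4↦1]  zeros at y ∈ ∅
  x = 4: [0↦2, 1↦3, 2↦1, 3↦4, 4↦0]  zeros at y ∈ {4}
Collecting zeros: affine points = {(0, 1), (2, 1), (2, 2), (2, 4), (4, 4)}.
Total count |C(F_5)_aff| = 5.


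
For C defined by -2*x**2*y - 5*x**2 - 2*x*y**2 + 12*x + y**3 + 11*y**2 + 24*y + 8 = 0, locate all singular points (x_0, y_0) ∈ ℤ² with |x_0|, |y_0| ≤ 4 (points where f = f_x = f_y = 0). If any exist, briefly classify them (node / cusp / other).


Singular points: {(2, -2)}; classification: node.

Compute partial derivatives:
  f_x = -4*x*y - 10*x - 2*y**2 + 12.
  f_y = -2*x**2 - 4*x*y + 3*y**2 + 22*y + 24.
Scan x_0 ∈ {−4, ..., 4}. For each x_0, f_y(x_0, y) is a polynomial in y; find its integer roots y ∈ {−4, ..., 4}, then test f_x and f at those candidates.
  x = -4: f_y(-4, y) = 3*y**2 + 38*y - 8; no integer root y with |y| ≤ 4.
  x = -3: f_y(-3, y) = 3*y**2 + 34*y + 6; no integer root y with |y| ≤ 4.
  x = -2: f_y(-2, y) = 3*y**2 + 30*y + 16; no integer root y with |y| ≤ 4.
  x = -1: f_y(-1, y) = 3*y**2 + 26*y + 22; no integer root y with |y| ≤ 4.
  x = 0: f_y(0, y) = 3*y**2 + 22*y + 24; no integer root y with |y| ≤ 4.
  x = 1: f_y(1, y) = 3*y**2 + 18*y + 22; no integer root y with |y| ≤ 4.
  x = 2: f_y(2, y) = 3*y**2 + 14*y + 16; vanishes at y ∈ {-2}. (2, -2): f_x = 0, f = 0 — SINGULAR.
  x = 3: f_y(3, y) = 3*y**2 + 10*y + 6; no integer root y with |y| ≤ 4.
  x = 4: f_y(4, y) = 3*y**2 + 6*y - 8; no integer root y with |y| ≤ 4.
Only singular point on the grid: (2, -2).
Classify: substitute x = 2 + u, y = -2 + v and expand: f = -2*u**2*v - u**2 - 2*u*v**2 + v**3 + v**2.
No constant or linear terms (consistent with a singular point). Quadratic part: -u**2 + v**2. Cubic part: -2*u**2*v - 2*u*v**2 + v**3.
The quadratic part v**2 - u**2 = (v − u)(v + u) splits into two distinct linear factors, so there are two distinct tangent lines y − -2 = ±(x − 2) — this is a node (ordinary double point).
Classification: node.


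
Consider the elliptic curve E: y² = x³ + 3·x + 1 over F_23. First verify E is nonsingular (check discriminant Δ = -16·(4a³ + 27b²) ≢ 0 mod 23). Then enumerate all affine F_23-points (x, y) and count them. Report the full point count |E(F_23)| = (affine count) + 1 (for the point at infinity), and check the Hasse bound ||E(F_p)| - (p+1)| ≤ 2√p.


Affine points = {(0, 1), (0, 22), (4, 10), (4, 13), (5, 7), (5, 16), (8, 10), (8, 13), (11, 10), (11, 13), (13, 11), (13, 12), (14, 2), (14, 21)}; affine count = 14; |E(F_23)| = 15.

Discriminant check: Δ ∝ 4a³ + 27b² = 4·3³ + 27·1² = 4·27 + 27·1 ≡ 20 (mod 23). Nonzero ⇒ E is nonsingular.
For each x ∈ F_23, compute rhs = x³ + 3·x + 1 mod 23, then count y ∈ F_23 with y² ≡ rhs.
  x = 0: rhs = 1, matching y values: 1, 22 (2 points).
  x = 1: rhs = 5, matching y values: none (0 points).
  x = 2: rhs = 15, matching y values: none (0 points).
  x = 3: rhs = 14, matching y values: none (0 points).
  x = 4: rhs = 8, matching y values: 10, 13 (2 points).
  x = 5: rhs = 3, matching y values: 7, 16 (2 points).
  x = 6: rhs = 5, matching y values: none (0 points).
  x = 7: rhs = 20, matching y values: none (0 points).
  x = 8: rhs = 8, matching y values: 10, 13 (2 points).
  x = 9: rhs = 21, matching y values: none (0 points).
  x = 10: rhs = 19, matching y values: none (0 points).
  x = 11: rhs = 8, matching y values: 10, 13 (2 points).
  x = 12: rhs = 17, matching y values: none (0 points).
  x = 13: rhs = 6, matching y values: 11, 12 (2 points).
  x = 14: rhs = 4, matching y values: 2, 21 (2 points).
  x = 15: rhs = 17, matching y values: none (0 points).
  x = 16: rhs = 5, matching y values: none (0 points).
  x = 17: rhs = 20, matching y values: none (0 points).
  x = 18: rhs = 22, matching y values: none (0 points).
  x = 19: rhs = 17, matching y values: none (0 points).
  x = 20: rhs = 11, matching y values: none (0 points).
  x = 21: rhs = 10, matching y values: none (0 points).
  x = 22: rhs = 20, matching y values: none (0 points).
Total affine count: 14.
Full point count |E(F_23)| = 14 + 1 = 15.
Hasse bound: |15 − (23+1)| = |-9| = 9 ≤ 2√23 ≈ 9.5917 ✓.


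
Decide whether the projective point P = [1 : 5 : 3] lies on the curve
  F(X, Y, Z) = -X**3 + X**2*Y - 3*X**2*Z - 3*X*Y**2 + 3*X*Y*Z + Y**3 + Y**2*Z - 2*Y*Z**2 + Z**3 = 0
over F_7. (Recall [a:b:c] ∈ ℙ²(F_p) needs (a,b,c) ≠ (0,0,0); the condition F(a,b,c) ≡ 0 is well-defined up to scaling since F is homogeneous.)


F(1,5,3) ≡ 4 (mod 7); P is NOT on the curve.

Evaluate F(1, 5, 3) term-by-term (mod 7).
  -X**3 ↦ -1·1·1·1 = -1
  X**2*Y ↦ 1·1·5·1 = 5
  -3*X**2*Z ↦ -3·1·1·3 = -9
  -3*X*Y**2 ↦ -3·1·25·1 = -75
  3*X*Y*Z ↦ 3·1·5·3 = 45
  Y**3 ↦ 1·1·125·1 = 125
  Y**2*Z ↦ 1·1·25·3 = 75
  -2*Y*Z**2 ↦ -2·1·5·9 = -90
  Z**3 ↦ 1·1·1·27 = 27
Sum: F(1, 5, 3) = (-1) + (5) + (-9) + (-75) + (45) + (125) + (75) + (-90) + (27) = 102.
Reducing mod 7: 102 ≡ 4 (mod 7).
Since F(a, b, c) ≡ 4 ≠ 0 (mod 7), P does NOT lie on the curve.


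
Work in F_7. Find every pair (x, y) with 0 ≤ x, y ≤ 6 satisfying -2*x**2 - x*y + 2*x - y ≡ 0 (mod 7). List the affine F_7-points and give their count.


Affine F_7-points: {(0, 0), (1, 0), (2, 1), (3, 4), (4, 5), (5, 5)}; count = 6.

For each of the 49 pairs (x, y) ∈ F_7², evaluate f(x, y) mod 7. Record the zeros.
  x = 0: [0↦0, 1↦6, 2↦5, 3↦4, 4↦3, 5↦2, 6↦1]  zeros at y ∈ {0}
  x = 1: [0↦0, 1↦5, 2↦3, 3↦1, 4↦6, 5↦4, 6↦2]  zeros at y ∈ {0}
  x = 2: [0↦3, 1↦0, 2↦4, 3↦1, 4↦5, 5↦2, 6↦6]  zeros at y ∈ {1}
  x = 3: [0↦2, 1↦5, 2↦1, 3↦4, 4↦0, 5↦3, 6↦6]  zeros at y ∈ {4}
  x = 4: [0↦4, 1↦6, 2↦1, 3↦3, 4↦5, 5↦0, 6↦2]  zeros at y ∈ {5}
  x = 5: [0↦2, 1↦3, 2↦4, 3↦5, 4↦6, 5↦0, 6↦1]  zeros at y ∈ {5}
  x = 6: [0↦3, 1↦3, 2↦3, 3↦3, 4↦3, 5↦3, 6↦3]  zeros at y ∈ ∅
Collecting zeros: affine points = {(0, 0), (1, 0), (2, 1), (3, 4), (4, 5), (5, 5)}.
Total count |C(F_7)_aff| = 6.


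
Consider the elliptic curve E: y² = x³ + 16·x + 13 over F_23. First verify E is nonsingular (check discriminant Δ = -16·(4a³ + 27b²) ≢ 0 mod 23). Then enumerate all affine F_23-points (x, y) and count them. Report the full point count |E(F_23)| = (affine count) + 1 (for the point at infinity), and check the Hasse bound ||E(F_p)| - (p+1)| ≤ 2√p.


Affine points = {(0, 6), (0, 17), (4, 7), (4, 16), (6, 7), (6, 16), (7, 10), (7, 13), (8, 3), (8, 20), (9, 9), (9, 14), (10, 0), (11, 5), (11, 18), (12, 1), (12, 22), (13, 7), (13, 16), (16, 8), (16, 15), (17, 0), (19, 0)}; affine count = 23; |E(F_23)| = 24.

Discriminant check: Δ ∝ 4a³ + 27b² = 4·16³ + 27·13² = 4·4096 + 27·169 ≡ 17 (mod 23). Nonzero ⇒ E is nonsingular.
For each x ∈ F_23, compute rhs = x³ + 16·x + 13 mod 23, then count y ∈ F_23 with y² ≡ rhs.
  x = 0: rhs = 13, matching y values: 6, 17 (2 points).
  x = 1: rhs = 7, matching y values: none (0 points).
  x = 2: rhs = 7, matching y values: none (0 points).
  x = 3: rhs = 19, matching y values: none (0 points).
  x = 4: rhs = 3, matching y values: 7, 16 (2 points).
  x = 5: rhs = 11, matching y values: none (0 points).
  x = 6: rhs = 3, matching y values: 7, 16 (2 points).
  x = 7: rhs = 8, matching y values: 10, 13 (2 points).
  x = 8: rhs = 9, matching y values: 3, 20 (2 points).
  x = 9: rhs = 12, matching y values: 9, 14 (2 points).
  x = 10: rhs = 0, matching y values: 0 (1 points).
  x = 11: rhs = 2, matching y values: 5, 18 (2 points).
  x = 12: rhs = 1, matching y values: 1, 22 (2 points).
  x = 13: rhs = 3, matching y values: 7, 16 (2 points).
  x = 14: rhs = 14, matching y values: none (0 points).
  x = 15: rhs = 17, matching y values: none (0 points).
  x = 16: rhs = 18, matching y values: 8, 15 (2 points).
  x = 17: rhs = 0, matching y values: 0 (1 points).
  x = 18: rhs = 15, matching y values: none (0 points).
  x = 19: rhs = 0, matching y values: 0 (1 points).
  x = 20: rhs = 7, matching y values: none (0 points).
  x = 21: rhs = 19, matching y values: none (0 points).
  x = 22: rhs = 19, matching y values: none (0 points).
Total affine count: 23.
Full point count |E(F_23)| = 23 + 1 = 24.
Hasse bound: |24 − (23+1)| = |0| = 0 ≤ 2√23 ≈ 9.5917 ✓.


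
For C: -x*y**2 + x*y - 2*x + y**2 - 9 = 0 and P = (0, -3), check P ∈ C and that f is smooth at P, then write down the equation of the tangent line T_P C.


Tangent line at P: -14*x - 6*y - 18 = 0.

Step 1: f(0, -3) = 0, so P lies on C.
Step 2: partial derivatives
  f_x(x, y) = -y**2 + y - 2, f_y(x, y) = -2*x*y + x + 2*y.
  f_x(P) = -14, f_y(P) = -6 (gradient nonzero, so P is smooth).
Step 3: tangent line at P: -14·(x − 0) + -6·(y − -3) = 0.
Expanding: -14*x - 6*y - 18 = 0.


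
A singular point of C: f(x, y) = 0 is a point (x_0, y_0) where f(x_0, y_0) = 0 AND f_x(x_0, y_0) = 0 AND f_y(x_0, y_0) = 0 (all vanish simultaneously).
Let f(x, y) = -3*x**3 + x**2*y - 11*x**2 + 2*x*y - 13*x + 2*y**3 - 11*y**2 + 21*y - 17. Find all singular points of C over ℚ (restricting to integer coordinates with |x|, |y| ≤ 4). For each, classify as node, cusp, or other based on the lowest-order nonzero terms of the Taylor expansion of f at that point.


Singular points: {(-1, 2)}; classification: cusp.

Compute partial derivatives:
  f_x = -9*x**2 + 2*x*y - 22*x + 2*y - 13.
  f_y = x**2 + 2*x + 6*y**2 - 22*y + 21.
Scan x_0 ∈ {−4, ..., 4}. For each x_0, f_y(x_0, y) is a polynomial in y; find its integer roots y ∈ {−4, ..., 4}, then test f_x and f at those candidates.
  x = -4: f_y(-4, y) = 6*y**2 - 22*y + 29; no integer root y with |y| ≤ 4.
  x = -3: f_y(-3, y) = 6*y**2 - 22*y + 24; no integer root y with |y| ≤ 4.
  x = -2: f_y(-2, y) = 6*y**2 - 22*y + 21; no integer root y with |y| ≤ 4.
  x = -1: f_y(-1, y) = 6*y**2 - 22*y + 20; vanishes at y ∈ {2}. (-1, 2): f_x = 0, f = 0 — SINGULAR.
  x = 0: f_y(0, y) = 6*y**2 - 22*y + 21; no integer root y with |y| ≤ 4.
  x = 1: f_y(1, y) = 6*y**2 - 22*y + 24; no integer root y with |y| ≤ 4.
  x = 2: f_y(2, y) = 6*y**2 - 22*y + 29; no integer root y with |y| ≤ 4.
  x = 3: f_y(3, y) = 6*y**2 - 22*y + 36; no integer root y with |y| ≤ 4.
  x = 4: f_y(4, y) = 6*y**2 - 22*y + 45; no integer root y with |y| ≤ 4.
Only singular point on the grid: (-1, 2).
Classify: substitute x = -1 + u, y = 2 + v and expand: f = -3*u**3 + u**2*v + 2*v**3 + v**2.
No constant or linear terms (consistent with a singular point). Quadratic part: v**2. Cubic part: -3*u**3 + u**2*v + 2*v**3.
The quadratic part v**2 is a perfect square, so there is a single (double) tangent line v = 0, i.e. y = 2. Restricting the cubic part to that line (v = 0) leaves -3*u**3 ≠ 0, so f is not divisible by v and the branch is v² ≈ 3*u**3 to lowest order — this is a cusp.
Classification: cusp.


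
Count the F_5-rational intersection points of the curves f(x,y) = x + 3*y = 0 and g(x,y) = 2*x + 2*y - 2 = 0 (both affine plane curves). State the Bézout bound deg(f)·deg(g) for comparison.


Common zeros: {(4, 2)}; count = 1; Bézout bound = 1.

deg(f) = 1, deg(g) = 1, so Bézout bound = 1.
Scan x ∈ F_5. For each x, list the y ∈ F_5 with f(x, y) ≡ 0 and those with g(x, y) ≡ 0 (mod 5); the common zeros in that column are the intersection.
  x = 0: f ≡ 0 at y ∈ {0}; g ≡ 0 at y ∈ {1}; common: ∅.
  x = 1: f ≡ 0 at y ∈ {3}; g ≡ 0 at y ∈ {0}; common: ∅.
  x = 2: f ≡ 0 at y ∈ {1}; g ≡ 0 at y ∈ {4}; common: ∅.
  x = 3: f ≡ 0 at y ∈ {4}; g ≡ 0 at y ∈ {3}; common: ∅.
  x = 4: f ≡ 0 at y ∈ {2}; g ≡ 0 at y ∈ {2}; common: {2}.
Collecting: common zeros = {(4, 2)}, so the count is 1.
Comparison with the Bézout bound: 1 ≤ 1 = deg(f)·deg(g), as expected for curves with no common component (the bound is attained).


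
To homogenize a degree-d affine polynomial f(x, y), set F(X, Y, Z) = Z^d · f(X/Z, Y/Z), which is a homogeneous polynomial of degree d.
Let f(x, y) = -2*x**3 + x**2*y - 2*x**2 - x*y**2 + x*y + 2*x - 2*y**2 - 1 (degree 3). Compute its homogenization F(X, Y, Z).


F(X, Y, Z) = -2*X**3 + X**2*Y - 2*X**2*Z - X*Y**2 + X*Y*Z + 2*X*Z**2 - 2*Y**2*Z - Z**3

deg(f) = 3.
Substitute x = X/Z, y = Y/Z into f, then multiply by Z^3.
  monomial -2·x^3·y^0 ↦ -2·X^3·Y^0·Z^0.
  monomial 1·x^2·y^1 ↦ 1·X^2·Y^1·Z^0.
  monomial -2·x^2·y^0 ↦ -2·X^2·Y^0·Z^1.
  monomial -1·x^1·y^2 ↦ -1·X^1·Y^2·Z^0.
  monomial 1·x^1·y^1 ↦ 1·X^1·Y^1·Z^1.
  monomial 2·x^1·y^0 ↦ 2·X^1·Y^0·Z^2.
  monomial -2·x^0·y^2 ↦ -2·X^0·Y^2·Z^1.
  monomial -1·x^0·y^0 ↦ -1·X^0·Y^0·Z^3.
Collecting: F(X, Y, Z) = -2*X**3 + X**2*Y - 2*X**2*Z - X*Y**2 + X*Y*Z + 2*X*Z**2 - 2*Y**2*Z - Z**3.


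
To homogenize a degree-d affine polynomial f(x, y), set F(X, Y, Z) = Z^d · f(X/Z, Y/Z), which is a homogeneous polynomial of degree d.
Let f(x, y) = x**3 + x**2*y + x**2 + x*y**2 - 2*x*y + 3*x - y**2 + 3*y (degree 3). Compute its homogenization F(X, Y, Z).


F(X, Y, Z) = X**3 + X**2*Y + X**2*Z + X*Y**2 - 2*X*Y*Z + 3*X*Z**2 - Y**2*Z + 3*Y*Z**2

deg(f) = 3.
Substitute x = X/Z, y = Y/Z into f, then multiply by Z^3.
  monomial 1·x^3·y^0 ↦ 1·X^3·Y^0·Z^0.
  monomial 1·x^2·y^1 ↦ 1·X^2·Y^1·Z^0.
  monomial 1·x^2·y^0 ↦ 1·X^2·Y^0·Z^1.
  monomial 1·x^1·y^2 ↦ 1·X^1·Y^2·Z^0.
  monomial -2·x^1·y^1 ↦ -2·X^1·Y^1·Z^1.
  monomial 3·x^1·y^0 ↦ 3·X^1·Y^0·Z^2.
  monomial -1·x^0·y^2 ↦ -1·X^0·Y^2·Z^1.
  monomial 3·x^0·y^1 ↦ 3·X^0·Y^1·Z^2.
Collecting: F(X, Y, Z) = X**3 + X**2*Y + X**2*Z + X*Y**2 - 2*X*Y*Z + 3*X*Z**2 - Y**2*Z + 3*Y*Z**2.


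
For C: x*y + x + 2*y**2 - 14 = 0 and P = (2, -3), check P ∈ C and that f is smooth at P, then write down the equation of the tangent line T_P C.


Tangent line at P: -2*x - 10*y - 26 = 0.

Step 1: f(2, -3) = 0, so P lies on C.
Step 2: partial derivatives
  f_x(x, y) = y + 1, f_y(x, y) = x + 4*y.
  f_x(P) = -2, f_y(P) = -10 (gradient nonzero, so P is smooth).
Step 3: tangent line at P: -2·(x − 2) + -10·(y − -3) = 0.
Expanding: -2*x - 10*y - 26 = 0.


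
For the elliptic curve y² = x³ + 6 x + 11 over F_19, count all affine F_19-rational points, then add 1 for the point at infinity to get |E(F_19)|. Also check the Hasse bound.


Affine points = {(0, 7), (0, 12), (4, 2), (4, 17), (6, 4), (6, 15), (7, 4), (7, 15), (8, 1), (8, 18), (10, 8), (10, 11), (12, 5), (12, 14), (13, 5), (13, 14), (16, 2), (16, 17), (18, 2), (18, 17)}; affine count = 20; |E(F_19)| = 21.

Discriminant check: Δ ∝ 4a³ + 27b² = 4·6³ + 27·11² = 4·216 + 27·121 ≡ 8 (mod 19). Nonzero ⇒ E is nonsingular.
For each x ∈ F_19, compute rhs = x³ + 6·x + 11 mod 19, then count y ∈ F_19 with y² ≡ rhs.
  x = 0: rhs = 11, matching y values: 7, 12 (2 points).
  x = 1: rhs = 18, matching y values: none (0 points).
  x = 2: rhs = 12, matching y values: none (0 points).
  x = 3: rhs = 18, matching y values: none (0 points).
  x = 4: rhs = 4, matching y values: 2, 17 (2 points).
  x = 5: rhs = 14, matching y values: none (0 points).
  x = 6: rhs = 16, matching y values: 4, 15 (2 points).
  x = 7: rhs = 16, matching y values: 4, 15 (2 points).
  x = 8: rhs = 1, matching y values: 1, 18 (2 points).
  x = 9: rhs = 15, matching y values: none (0 points).
  x = 10: rhs = 7, matching y values: 8, 11 (2 points).
  x = 11: rhs = 2, matching y values: none (0 points).
  x = 12: rhs = 6, matching y values: 5, 14 (2 points).
  x = 13: rhs = 6, matching y values: 5, 14 (2 points).
  x = 14: rhs = 8, matching y values: none (0 points).
  x = 15: rhs = 18, matching y values: none (0 points).
  x = 16: rhs = 4, matching y values: 2, 17 (2 points).
  x = 17: rhs = 10, matching y values: none (0 points).
  x = 18: rhs = 4, matching y values: 2, 17 (2 points).
Total affine count: 20.
Full point count |E(F_19)| = 20 + 1 = 21.
Hasse bound: |21 − (19+1)| = |1| = 1 ≤ 2√19 ≈ 8.7178 ✓.


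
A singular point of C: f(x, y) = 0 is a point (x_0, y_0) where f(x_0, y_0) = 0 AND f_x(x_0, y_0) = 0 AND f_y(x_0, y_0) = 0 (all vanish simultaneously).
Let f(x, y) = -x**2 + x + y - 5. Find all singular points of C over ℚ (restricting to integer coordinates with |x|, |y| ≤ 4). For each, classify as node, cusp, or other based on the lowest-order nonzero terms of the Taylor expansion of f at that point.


No singular points in the scanned grid; C is smooth there.

Compute partial derivatives:
  f_x = 1 - 2*x.
  f_y = 1.
f_y = 1 is a nonzero constant, so f_y never vanishes: no point (x, y) can satisfy f = f_x = f_y = 0. In particular no (x, y) ∈ {−4, ..., 4}² is singular; the curve is smooth.


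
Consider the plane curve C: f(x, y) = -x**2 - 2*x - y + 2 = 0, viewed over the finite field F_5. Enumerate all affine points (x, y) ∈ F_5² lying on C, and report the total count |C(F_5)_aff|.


Affine F_5-points: {(0, 2), (1, 4), (2, 4), (3, 2), (4, 3)}; count = 5.

For each of the 25 pairs (x, y) ∈ F_5², evaluate f(x, y) mod 5. Record the zeros.
  x = 0: [0↦2, 1↦1, 2↦0, 3↦4, 4↦3]  zeros at y ∈ {2}
  x = 1: [0↦4, 1↦3, 2↦2, 3↦1, 4↦0]  zeros at y ∈ {4}
  x = 2: [0↦4, 1↦3, 2↦2, 3↦1, 4↦0]  zeros at y ∈ {4}
  x = 3: [0↦2, 1↦1, 2↦0, 3↦4, 4↦3]  zeros at y ∈ {2}
  x = 4: [0↦3, 1↦2, 2↦1, 3↦0, 4↦4]  zeros at y ∈ {3}
Collecting zeros: affine points = {(0, 2), (1, 4), (2, 4), (3, 2), (4, 3)}.
Total count |C(F_5)_aff| = 5.


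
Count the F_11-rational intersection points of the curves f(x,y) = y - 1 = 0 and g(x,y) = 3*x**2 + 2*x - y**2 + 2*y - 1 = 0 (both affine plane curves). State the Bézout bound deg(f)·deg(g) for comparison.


Common zeros: {(0, 1), (3, 1)}; count = 2; Bézout bound = 2.

deg(f) = 1, deg(g) = 2, so Bézout bound = 2.
Scan x ∈ F_11. For each x, list the y ∈ F_11 with f(x, y) ≡ 0 and those with g(x, y) ≡ 0 (mod 11); the common zeros in that column are the intersection.
  x = 0: f ≡ 0 at y ∈ {1}; g ≡ 0 at y ∈ {1}; common: {1}.
  x = 1: f ≡ 0 at y ∈ {1}; g ≡ 0 at y ∈ {5, 8}; common: ∅.
  x = 2: f ≡ 0 at y ∈ {1}; g ≡ 0 at y ∈ {5, 8}; common: ∅.
  x = 3: f ≡ 0 at y ∈ {1}; g ≡ 0 at y ∈ {1}; common: {1}.
  x = 4: f ≡ 0 at y ∈ {1}; g ≡ 0 at y ∈ {0, 2}; common: ∅.
  x = 5: f ≡ 0 at y ∈ {1}; g ≡ 0 at y ∈ ∅; common: ∅.
  x = 6: f ≡ 0 at y ∈ {1}; g ≡ 0 at y ∈ ∅; common: ∅.
  x = 7: f ≡ 0 at y ∈ {1}; g ≡ 0 at y ∈ ∅; common: ∅.
  x = 8: f ≡ 0 at y ∈ {1}; g ≡ 0 at y ∈ ∅; common: ∅.
  x = 9: f ≡ 0 at y ∈ {1}; g ≡ 0 at y ∈ ∅; common: ∅.
  x = 10: f ≡ 0 at y ∈ {1}; g ≡ 0 at y ∈ {0, 2}; common: ∅.
Collecting: common zeros = {(0, 1), (3, 1)}, so the count is 2.
Comparison with the Bézout bound: 2 ≤ 2 = deg(f)·deg(g), as expected for curves with no common component (the bound is attained).


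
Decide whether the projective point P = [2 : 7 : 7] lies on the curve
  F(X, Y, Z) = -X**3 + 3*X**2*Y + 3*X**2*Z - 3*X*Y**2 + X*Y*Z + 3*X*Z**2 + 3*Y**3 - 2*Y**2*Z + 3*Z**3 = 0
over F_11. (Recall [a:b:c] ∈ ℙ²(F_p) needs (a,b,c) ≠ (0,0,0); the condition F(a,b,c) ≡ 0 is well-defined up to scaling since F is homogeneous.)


F(2,7,7) ≡ 2 (mod 11); P is NOT on the curve.

Evaluate F(2, 7, 7) term-by-term (mod 11).
  -X**3 ↦ -1·8·1·1 = -8
  3*X**2*Y ↦ 3·4·7·1 = 84
  3*X**2*Z ↦ 3·4·1·7 = 84
  -3*X*Y**2 ↦ -3·2·49·1 = -294
  X*Y*Z ↦ 1·2·7·7 = 98
  3*X*Z**2 ↦ 3·2·1·49 = 294
  3*Y**3 ↦ 3·1·343·1 = 1029
  -2*Y**2*Z ↦ -2·1·49·7 = -686
  3*Z**3 ↦ 3·1·1·343 = 1029
Sum: F(2, 7, 7) = (-8) + (84) + (84) + (-294) + (98) + (294) + (1029) + (-686) + (1029) = 1630.
Reducing mod 11: 1630 ≡ 2 (mod 11).
Since F(a, b, c) ≡ 2 ≠ 0 (mod 11), P does NOT lie on the curve.


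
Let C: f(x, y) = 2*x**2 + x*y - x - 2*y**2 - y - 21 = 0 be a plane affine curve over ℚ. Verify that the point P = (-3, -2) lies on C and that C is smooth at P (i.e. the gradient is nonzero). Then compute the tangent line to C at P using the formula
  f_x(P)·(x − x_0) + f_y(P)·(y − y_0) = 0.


Tangent line at P: -15*x + 4*y - 37 = 0.

Step 1: f(-3, -2) = 0, so P lies on C.
Step 2: partial derivatives
  f_x(x, y) = 4*x + y - 1, f_y(x, y) = x - 4*y - 1.
  f_x(P) = -15, f_y(P) = 4 (gradient nonzero, so P is smooth).
Step 3: tangent line at P: -15·(x − -3) + 4·(y − -2) = 0.
Expanding: -15*x + 4*y - 37 = 0.


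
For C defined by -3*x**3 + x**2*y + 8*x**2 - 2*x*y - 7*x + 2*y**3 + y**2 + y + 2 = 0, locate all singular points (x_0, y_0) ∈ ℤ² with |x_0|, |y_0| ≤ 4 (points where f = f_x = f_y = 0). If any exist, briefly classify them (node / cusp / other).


Singular points: {(1, 0)}; classification: node.

Compute partial derivatives:
  f_x = -9*x**2 + 2*x*y + 16*x - 2*y - 7.
  f_y = x**2 - 2*x + 6*y**2 + 2*y + 1.
Scan x_0 ∈ {−4, ..., 4}. For each x_0, f_y(x_0, y) is a polynomial in y; find its integer roots y ∈ {−4, ..., 4}, then test f_x and f at those candidates.
  x = -4: f_y(-4, y) = 6*y**2 + 2*y + 25; no integer root y with |y| ≤ 4.
  x = -3: f_y(-3, y) = 6*y**2 + 2*y + 16; no integer root y with |y| ≤ 4.
  x = -2: f_y(-2, y) = 6*y**2 + 2*y + 9; no integer root y with |y| ≤ 4.
  x = -1: f_y(-1, y) = 6*y**2 + 2*y + 4; no integer root y with |y| ≤ 4.
  x = 0: f_y(0, y) = 6*y**2 + 2*y + 1; no integer root y with |y| ≤ 4.
  x = 1: f_y(1, y) = 6*y**2 + 2*y; vanishes at y ∈ {0}. (1, 0): f_x = 0, f = 0 — SINGULAR.
  x = 2: f_y(2, y) = 6*y**2 + 2*y + 1; no integer root y with |y| ≤ 4.
  x = 3: f_y(3, y) = 6*y**2 + 2*y + 4; no integer root y with |y| ≤ 4.
  x = 4: f_y(4, y) = 6*y**2 + 2*y + 9; no integer root y with |y| ≤ 4.
Only singular point on the grid: (1, 0).
Classify: substitute x = 1 + u, y = 0 + v and expand: f = -3*u**3 + u**2*v - u**2 + 2*v**3 + v**2.
No constant or linear terms (consistent with a singular point). Quadratic part: -u**2 + v**2. Cubic part: -3*u**3 + u**2*v + 2*v**3.
The quadratic part v**2 - u**2 = (v − u)(v + u) splits into two distinct linear factors, so there are two distinct tangent lines y − 0 = ±(x − 1) — this is a node (ordinary double point).
Classification: node.


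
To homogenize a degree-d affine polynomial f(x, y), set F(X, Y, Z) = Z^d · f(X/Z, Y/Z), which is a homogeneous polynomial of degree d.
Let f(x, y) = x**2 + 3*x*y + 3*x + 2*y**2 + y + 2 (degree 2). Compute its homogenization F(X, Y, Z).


F(X, Y, Z) = X**2 + 3*X*Y + 3*X*Z + 2*Y**2 + Y*Z + 2*Z**2

deg(f) = 2.
Substitute x = X/Z, y = Y/Z into f, then multiply by Z^2.
  monomial 1·x^2·y^0 ↦ 1·X^2·Y^0·Z^0.
  monomial 3·x^1·y^1 ↦ 3·X^1·Y^1·Z^0.
  monomial 3·x^1·y^0 ↦ 3·X^1·Y^0·Z^1.
  monomial 2·x^0·y^2 ↦ 2·X^0·Y^2·Z^0.
  monomial 1·x^0·y^1 ↦ 1·X^0·Y^1·Z^1.
  monomial 2·x^0·y^0 ↦ 2·X^0·Y^0·Z^2.
Collecting: F(X, Y, Z) = X**2 + 3*X*Y + 3*X*Z + 2*Y**2 + Y*Z + 2*Z**2.


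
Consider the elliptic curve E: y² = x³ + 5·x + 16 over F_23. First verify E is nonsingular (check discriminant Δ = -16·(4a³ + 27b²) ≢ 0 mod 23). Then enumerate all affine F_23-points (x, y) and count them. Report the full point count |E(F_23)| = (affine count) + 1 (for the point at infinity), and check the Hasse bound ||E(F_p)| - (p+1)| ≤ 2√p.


Affine points = {(0, 4), (0, 19), (3, 9), (3, 14), (4, 10), (4, 13), (6, 3), (6, 20), (7, 7), (7, 16), (8, 4), (8, 19), (9, 10), (9, 13), (10, 10), (10, 13), (13, 1), (13, 22), (14, 1), (14, 22), (15, 4), (15, 19), (16, 11), (16, 12), (17, 0), (18, 2), (18, 21), (19, 1), (19, 22)}; affine count = 29; |E(F_23)| = 30.

Discriminant check: Δ ∝ 4a³ + 27b² = 4·5³ + 27·16² = 4·125 + 27·256 ≡ 6 (mod 23). Nonzero ⇒ E is nonsingular.
For each x ∈ F_23, compute rhs = x³ + 5·x + 16 mod 23, then count y ∈ F_23 with y² ≡ rhs.
  x = 0: rhs = 16, matching y values: 4, 19 (2 points).
  x = 1: rhs = 22, matching y values: none (0 points).
  x = 2: rhs = 11, matching y values: none (0 points).
  x = 3: rhs = 12, matching y values: 9, 14 (2 points).
  x = 4: rhs = 8, matching y values: 10, 13 (2 points).
  x = 5: rhs = 5, matching y values: none (0 points).
  x = 6: rhs = 9, matching y values: 3, 20 (2 points).
  x = 7: rhs = 3, matching y values: 7, 16 (2 points).
  x = 8: rhs = 16, matching y values: 4, 19 (2 points).
  x = 9: rhs = 8, matching y values: 10, 13 (2 points).
  x = 10: rhs = 8, matching y values: 10, 13 (2 points).
  x = 11: rhs = 22, matching y values: none (0 points).
  x = 12: rhs = 10, matching y values: none (0 points).
  x = 13: rhs = 1, matching y values: 1, 22 (2 points).
  x = 14: rhs = 1, matching y values: 1, 22 (2 points).
  x = 15: rhs = 16, matching y values: 4, 19 (2 points).
  x = 16: rhs = 6, matching y values: 11, 12 (2 points).
  x = 17: rhs = 0, matching y values: 0 (1 points).
  x = 18: rhs = 4, matching y values: 2, 21 (2 points).
  x = 19: rhs = 1, matching y values: 1, 22 (2 points).
  x = 20: rhs = 20, matching y values: none (0 points).
  x = 21: rhs = 21, matching y values: none (0 points).
  x = 22: rhs = 10, matching y values: none (0 points).
Total affine count: 29.
Full point count |E(F_23)| = 29 + 1 = 30.
Hasse bound: |30 − (23+1)| = |6| = 6 ≤ 2√23 ≈ 9.5917 ✓.


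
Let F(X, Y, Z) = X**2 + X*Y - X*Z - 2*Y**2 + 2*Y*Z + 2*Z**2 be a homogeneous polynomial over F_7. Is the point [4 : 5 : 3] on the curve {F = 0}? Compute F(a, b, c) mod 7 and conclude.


F(4,5,3) ≡ 1 (mod 7); P is NOT on the curve.

Evaluate F(4, 5, 3) term-by-term (mod 7).
  X**2 ↦ 1·16·1·1 = 16
  X*Y ↦ 1·4·5·1 = 20
  -X*Z ↦ -1·4·1·3 = -12
  -2*Y**2 ↦ -2·1·25·1 = -50
  2*Y*Z ↦ 2·1·5·3 = 30
  2*Z**2 ↦ 2·1·1·9 = 18
Sum: F(4, 5, 3) = (16) + (20) + (-12) + (-50) + (30) + (18) = 22.
Reducing mod 7: 22 ≡ 1 (mod 7).
Since F(a, b, c) ≡ 1 ≠ 0 (mod 7), P does NOT lie on the curve.


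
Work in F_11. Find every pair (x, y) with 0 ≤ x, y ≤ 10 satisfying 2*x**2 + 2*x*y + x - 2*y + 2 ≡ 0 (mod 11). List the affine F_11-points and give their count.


Affine F_11-points: {(0, 1), (2, 5), (3, 8), (4, 1), (5, 8), (6, 3), (7, 3), (8, 9), (9, 5), (10, 9)}; count = 10.

For each of the 121 pairs (x, y) ∈ F_11², evaluate f(x, y) mod 11. Record the zeros.
  x = 0: [0↦2, 1↦0, 2↦9, 3↦7, 4↦5, 5↦3, 6↦1, 7↦10, 8↦8, 9↦6, 10↦4]  zeros at y ∈ {1}
  x = 1: [0↦5, 1↦5, 2↦5, 3↦5, 4↦5, 5↦5, 6↦5, 7↦5, 8↦5, 9↦5, 10↦5]  zeros at y ∈ ∅
  x = 2: [0↦1, 1↦3, 2↦5, 3↦7, 4↦9, 5↦0, 6↦2, 7↦4, 8↦6, 9↦8, 10↦10]  zeros at y ∈ {5}
  x = 3: [0↦1, 1↦5, 2↦9, 3↦2, 4↦6, 5↦10, 6↦3, 7↦7, 8↦0, 9↦4, 10↦8]  zeros at y ∈ {8}
  x = 4: [0↦5, 1↦0, 2↦6, 3↦1, 4↦7, 5↦2, 6↦8, 7↦3, 8↦9, 9↦4, 10↦10]  zeros at y ∈ {1}
  x = 5: [0↦2, 1↦10, 2↦7, 3↦4, 4↦1, 5↦9, 6↦6, 7↦3, 8↦0, 9↦8, 10↦5]  zeros at y ∈ {8}
  x = 6: [0↦3, 1↦2, 2↦1, 3↦0, 4↦10, 5↦9, 6↦8, 7↦7, 8↦6, 9↦5, 10↦4]  zeros at y ∈ {3}
  x = 7: [0↦8, 1↦9, 2↦10, 3↦0, 4↦1, 5↦2, 6↦3, 7↦4, 8↦5, 9↦6, 10↦7]  zeros at y ∈ {3}
  x = 8: [0↦6, 1↦9, 2↦1, 3↦4, 4↦7, 5↦10, 6↦2, 7↦5, 8↦8, 9↦0, 10↦3]  zeros at y ∈ {9}
  x = 9: [0↦8, 1↦2, 2↦7, 3↦1, 4↦6, 5↦0, 6↦5, 7↦10, 8↦4, 9↦9, 10↦3]  zeros at y ∈ {5}
  x = 10: [0↦3, 1↦10, 2↦6, 3↦2, 4↦9, 5↦5, 6↦1, 7↦8, 8↦4, 9↦0, 10↦7]  zeros at y ∈ {9}
Collecting zeros: affine points = {(0, 1), (2, 5), (3, 8), (4, 1), (5, 8), (6, 3), (7, 3), (8, 9), (9, 5), (10, 9)}.
Total count |C(F_11)_aff| = 10.


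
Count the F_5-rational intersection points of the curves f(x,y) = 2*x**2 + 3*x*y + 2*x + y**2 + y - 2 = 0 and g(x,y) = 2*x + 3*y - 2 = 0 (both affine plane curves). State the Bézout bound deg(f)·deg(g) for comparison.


Common zeros: ∅; count = 0; Bézout bound = 2.

deg(f) = 2, deg(g) = 1, so Bézout bound = 2.
Scan x ∈ F_5. For each x, list the y ∈ F_5 with f(x, y) ≡ 0 and those with g(x, y) ≡ 0 (mod 5); the common zeros in that column are the intersection.
  x = 0: f ≡ 0 at y ∈ {1, 3}; g ≡ 0 at y ∈ {4}; common: ∅.
  x = 1: f ≡ 0 at y ∈ ∅; g ≡ 0 at y ∈ {0}; common: ∅.
  x = 2: f ≡ 0 at y ∈ {0, 3}; g ≡ 0 at y ∈ {1}; common: ∅.
  x = 3: f ≡ 0 at y ∈ ∅; g ≡ 0 at y ∈ {2}; common: ∅.
  x = 4: f ≡ 0 at y ∈ ∅; g ≡ 0 at y ∈ {3}; common: ∅.
Collecting: common zeros = ∅, so the count is 0.
Comparison with the Bézout bound: 0 ≤ 2 = deg(f)·deg(g), as expected for curves with no common component (the affine F_5-count falls short of the bound because intersections may lie at infinity, over extension fields, or carry multiplicity).


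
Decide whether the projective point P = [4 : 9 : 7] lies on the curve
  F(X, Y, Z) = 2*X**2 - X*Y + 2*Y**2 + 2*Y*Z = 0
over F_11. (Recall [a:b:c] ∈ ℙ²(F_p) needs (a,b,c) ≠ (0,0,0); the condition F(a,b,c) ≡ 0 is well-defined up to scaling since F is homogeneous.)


F(4,9,7) ≡ 9 (mod 11); P is NOT on the curve.

Evaluate F(4, 9, 7) term-by-term (mod 11).
  2*X**2 ↦ 2·16·1·1 = 32
  -X*Y ↦ -1·4·9·1 = -36
  2*Y**2 ↦ 2·1·81·1 = 162
  2*Y*Z ↦ 2·1·9·7 = 126
Sum: F(4, 9, 7) = (32) + (-36) + (162) + (126) = 284.
Reducing mod 11: 284 ≡ 9 (mod 11).
Since F(a, b, c) ≡ 9 ≠ 0 (mod 11), P does NOT lie on the curve.


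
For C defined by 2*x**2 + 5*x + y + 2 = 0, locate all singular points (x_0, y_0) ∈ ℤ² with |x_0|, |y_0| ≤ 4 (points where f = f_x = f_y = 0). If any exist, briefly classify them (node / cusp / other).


No singular points in the scanned grid; C is smooth there.

Compute partial derivatives:
  f_x = 4*x + 5.
  f_y = 1.
f_y = 1 is a nonzero constant, so f_y never vanishes: no point (x, y) can satisfy f = f_x = f_y = 0. In particular no (x, y) ∈ {−4, ..., 4}² is singular; the curve is smooth.


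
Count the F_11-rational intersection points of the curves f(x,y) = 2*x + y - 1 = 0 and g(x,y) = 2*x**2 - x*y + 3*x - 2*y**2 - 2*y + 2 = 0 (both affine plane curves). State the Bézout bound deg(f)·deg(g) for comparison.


Common zeros: ∅; count = 0; Bézout bound = 2.

deg(f) = 1, deg(g) = 2, so Bézout bound = 2.
Scan x ∈ F_11. For each x, list the y ∈ F_11 with f(x, y) ≡ 0 and those with g(x, y) ≡ 0 (mod 11); the common zeros in that column are the intersection.
  x = 0: f ≡ 0 at y ∈ {1}; g ≡ 0 at y ∈ {3, 7}; common: ∅.
  x = 1: f ≡ 0 at y ∈ {10}; g ≡ 0 at y ∈ ∅; common: ∅.
  x = 2: f ≡ 0 at y ∈ {8}; g ≡ 0 at y ∈ {2, 7}; common: ∅.
  x = 3: f ≡ 0 at y ∈ {6}; g ≡ 0 at y ∈ {1, 2}; common: ∅.
  x = 4: f ≡ 0 at y ∈ {4}; g ≡ 0 at y ∈ ∅; common: ∅.
  x = 5: f ≡ 0 at y ∈ {2}; g ≡ 0 at y ∈ ∅; common: ∅.
  x = 6: f ≡ 0 at y ∈ {0}; g ≡ 0 at y ∈ ∅; common: ∅.
  x = 7: f ≡ 0 at y ∈ {9}; g ≡ 0 at y ∈ {0, 1}; common: ∅.
  x = 8: f ≡ 0 at y ∈ {7}; g ≡ 0 at y ∈ {0, 6}; common: ∅.
  x = 9: f ≡ 0 at y ∈ {5}; g ≡ 0 at y ∈ ∅; common: ∅.
  x = 10: f ≡ 0 at y ∈ {3}; g ≡ 0 at y ∈ {6, 10}; common: ∅.
Collecting: common zeros = ∅, so the count is 0.
Comparison with the Bézout bound: 0 ≤ 2 = deg(f)·deg(g), as expected for curves with no common component (the affine F_11-count falls short of the bound because intersections may lie at infinity, over extension fields, or carry multiplicity).


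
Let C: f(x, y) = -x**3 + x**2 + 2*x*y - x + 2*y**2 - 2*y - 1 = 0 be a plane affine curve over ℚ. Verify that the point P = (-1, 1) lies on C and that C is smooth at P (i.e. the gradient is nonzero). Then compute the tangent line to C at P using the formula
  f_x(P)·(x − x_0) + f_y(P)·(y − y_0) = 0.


Tangent line at P: -4*x - 4 = 0.

Step 1: f(-1, 1) = 0, so P lies on C.
Step 2: partial derivatives
  f_x(x, y) = -3*x**2 + 2*x + 2*y - 1, f_y(x, y) = 2*x + 4*y - 2.
  f_x(P) = -4, f_y(P) = 0 (gradient nonzero, so P is smooth).
Step 3: tangent line at P: -4·(x − -1) + 0·(y − 1) = 0.
Expanding: -4*x - 4 = 0.


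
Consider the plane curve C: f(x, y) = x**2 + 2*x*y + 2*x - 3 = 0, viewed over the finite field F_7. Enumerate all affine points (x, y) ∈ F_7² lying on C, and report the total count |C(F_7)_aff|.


Affine F_7-points: {(1, 0), (2, 4), (3, 5), (4, 0), (5, 1), (6, 5)}; count = 6.

For each of the 49 pairs (x, y) ∈ F_7², evaluate f(x, y) mod 7. Record the zeros.
  x = 0: [0↦4, 1↦4, 2↦4, 3↦4, 4↦4, 5↦4, 6↦4]  zeros at y ∈ ∅
  x = 1: [0↦0, 1↦2, 2↦4, 3↦6, 4↦1, 5↦3, 6↦5]  zeros at y ∈ {0}
  x = 2: [0↦5, 1↦2, 2↦6, 3↦3, 4↦0, 5↦4, 6↦1]  zeros at y ∈ {4}
  x = 3: [0↦5, 1↦4, 2↦3, 3↦2, 4↦1, 5↦0, 6↦6]  zeros at y ∈ {5}
  x = 4: [0↦0, 1↦1, 2↦2, 3↦3, 4↦4, 5↦5, 6↦6]  zeros at y ∈ {0}
  x = 5: [0↦4, 1↦0, 2↦3, 3↦6, 4↦2, 5↦5, 6↦1]  zeros at y ∈ {1}
  x = 6: [0↦3, 1↦1, 2↦6, 3↦4, 4↦2, 5↦0, 6↦5]  zeros at y ∈ {5}
Collecting zeros: affine points = {(1, 0), (2, 4), (3, 5), (4, 0), (5, 1), (6, 5)}.
Total count |C(F_7)_aff| = 6.


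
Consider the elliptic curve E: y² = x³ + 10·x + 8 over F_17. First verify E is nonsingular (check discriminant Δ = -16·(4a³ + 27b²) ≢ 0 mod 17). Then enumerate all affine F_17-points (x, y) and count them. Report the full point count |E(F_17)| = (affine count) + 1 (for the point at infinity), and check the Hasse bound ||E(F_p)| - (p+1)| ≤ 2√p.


Affine points = {(0, 5), (0, 12), (1, 6), (1, 11), (2, 6), (2, 11), (5, 8), (5, 9), (7, 8), (7, 9), (11, 2), (11, 15), (14, 6), (14, 11)}; affine count = 14; |E(F_17)| = 15.

Discriminant check: Δ ∝ 4a³ + 27b² = 4·10³ + 27·8² = 4·1000 + 27·64 ≡ 16 (mod 17). Nonzero ⇒ E is nonsingular.
For each x ∈ F_17, compute rhs = x³ + 10·x + 8 mod 17, then count y ∈ F_17 with y² ≡ rhs.
  x = 0: rhs = 8, matching y values: 5, 12 (2 points).
  x = 1: rhs = 2, matching y values: 6, 11 (2 points).
  x = 2: rhs = 2, matching y values: 6, 11 (2 points).
  x = 3: rhs = 14, matching y values: none (0 points).
  x = 4: rhs = 10, matching y values: none (0 points).
  x = 5: rhs = 13, matching y values: 8, 9 (2 points).
  x = 6: rhs = 12, matching y values: none (0 points).
  x = 7: rhs = 13, matching y values: 8, 9 (2 points).
  x = 8: rhs = 5, matching y values: none (0 points).
  x = 9: rhs = 11, matching y values: none (0 points).
  x = 10: rhs = 3, matching y values: none (0 points).
  x = 11: rhs = 4, matching y values: 2, 15 (2 points).
  x = 12: rhs = 3, matching y values: none (0 points).
  x = 13: rhs = 6, matching y values: none (0 points).
  x = 14: rhs = 2, matching y values: 6, 11 (2 points).
  x = 15: rhs = 14, matching y values: none (0 points).
  x = 16: rhs = 14, matching y values: none (0 points).
Total affine count: 14.
Full point count |E(F_17)| = 14 + 1 = 15.
Hasse bound: |15 − (17+1)| = |-3| = 3 ≤ 2√17 ≈ 8.2462 ✓.


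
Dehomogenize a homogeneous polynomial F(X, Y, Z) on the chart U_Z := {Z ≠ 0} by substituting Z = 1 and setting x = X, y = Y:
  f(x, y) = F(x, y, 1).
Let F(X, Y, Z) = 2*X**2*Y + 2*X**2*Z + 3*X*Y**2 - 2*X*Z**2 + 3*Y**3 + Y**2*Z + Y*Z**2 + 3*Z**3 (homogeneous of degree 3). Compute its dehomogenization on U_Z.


f(x, y) = 2*x**2*y + 2*x**2 + 3*x*y**2 - 2*x + 3*y**3 + y**2 + y + 3

On U_Z we set Z = 1. Each monomial c·X^i·Y^j·Z^k in F becomes c·x^i·y^j·1^k = c·x^i·y^j.
Substituting Z = 1: F(X, Y, 1) = 2*x**2*y + 2*x**2 + 3*x*y**2 - 2*x + 3*y**3 + y**2 + y + 3.
Note: deg(f) ≤ deg(F) = 3; strict inequality happens when F is divisible by Z (lost terms).
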